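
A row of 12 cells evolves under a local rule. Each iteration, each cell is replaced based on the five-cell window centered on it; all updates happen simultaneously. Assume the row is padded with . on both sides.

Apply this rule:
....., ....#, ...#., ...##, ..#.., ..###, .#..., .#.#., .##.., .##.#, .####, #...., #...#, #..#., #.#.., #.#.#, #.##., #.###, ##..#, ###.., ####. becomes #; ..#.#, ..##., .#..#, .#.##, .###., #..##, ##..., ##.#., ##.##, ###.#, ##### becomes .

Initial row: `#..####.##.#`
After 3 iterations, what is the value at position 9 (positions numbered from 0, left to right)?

.

iteration 1: #..###..##.#
iteration 2: #..#.##..#.#
iteration 3: #.#..####.##
position 9 holds .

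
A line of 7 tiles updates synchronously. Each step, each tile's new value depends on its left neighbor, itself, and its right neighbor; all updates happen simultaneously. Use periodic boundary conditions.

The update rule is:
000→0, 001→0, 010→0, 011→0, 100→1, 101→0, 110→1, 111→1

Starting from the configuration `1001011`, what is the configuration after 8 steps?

1100001

1100001
1110000
0111000
0011100
0001110
0000111
1000011
1100001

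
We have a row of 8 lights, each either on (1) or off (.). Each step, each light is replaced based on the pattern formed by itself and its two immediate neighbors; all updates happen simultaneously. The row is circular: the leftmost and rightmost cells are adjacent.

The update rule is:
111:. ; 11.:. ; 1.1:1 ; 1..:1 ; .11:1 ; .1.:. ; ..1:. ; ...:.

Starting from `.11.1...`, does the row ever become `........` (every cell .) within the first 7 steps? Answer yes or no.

step 1: .1.1.1..
step 2: ..1.1.1.
step 3: ...1.1.1
step 4: 1...1.1.
step 5: .1...1.1
step 6: 1.1...1.
step 7: .1.1...1
step 7 is .1.1...1, still not uniform .

no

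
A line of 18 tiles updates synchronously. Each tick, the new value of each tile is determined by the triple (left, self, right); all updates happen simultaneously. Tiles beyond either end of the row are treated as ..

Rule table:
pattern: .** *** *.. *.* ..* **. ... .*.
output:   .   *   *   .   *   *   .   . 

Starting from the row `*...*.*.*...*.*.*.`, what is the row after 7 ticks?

...*..............

.*.*.....*.*.....*
*...*...*...*...*.
.*.*.*.*.*.*.*.*.*
*.................
.*................
*.*...............
...*..............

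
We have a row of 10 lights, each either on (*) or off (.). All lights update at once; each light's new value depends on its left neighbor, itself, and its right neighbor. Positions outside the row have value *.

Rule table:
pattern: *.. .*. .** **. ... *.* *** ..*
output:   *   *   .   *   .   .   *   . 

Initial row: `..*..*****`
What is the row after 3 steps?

*.**..****
*..**..***
**..**..**

**..**..**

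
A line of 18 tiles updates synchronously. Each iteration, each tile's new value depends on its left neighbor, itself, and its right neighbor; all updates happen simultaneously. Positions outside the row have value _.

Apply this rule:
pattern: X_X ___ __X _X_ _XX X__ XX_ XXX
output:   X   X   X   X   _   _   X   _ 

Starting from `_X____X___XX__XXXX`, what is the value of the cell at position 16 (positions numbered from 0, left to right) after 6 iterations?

X

XX_XXXX_XX_X_X___X
_XX___XX_XXXXX_XXX
X_X_XX_XX____XX__X
XXXX_XX_X_XXX_X_XX
___XX_XXXX__XXXX_X
XXX_XX___X_X___XXX
position 16 holds X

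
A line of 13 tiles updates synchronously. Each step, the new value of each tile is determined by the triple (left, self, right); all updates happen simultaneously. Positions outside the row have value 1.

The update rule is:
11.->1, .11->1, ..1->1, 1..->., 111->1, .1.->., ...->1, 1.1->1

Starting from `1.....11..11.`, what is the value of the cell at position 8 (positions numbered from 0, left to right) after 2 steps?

1

step 1: 1.111111.1111
step 2: 1111111111111
position 8 holds 1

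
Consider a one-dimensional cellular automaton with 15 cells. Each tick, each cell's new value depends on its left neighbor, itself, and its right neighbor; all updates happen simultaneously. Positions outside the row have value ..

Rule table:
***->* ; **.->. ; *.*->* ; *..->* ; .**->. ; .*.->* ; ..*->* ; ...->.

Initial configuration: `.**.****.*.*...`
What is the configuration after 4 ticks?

*.*.*.**.***.*.

*..*.**.*****..
*****..*.***.*.
.***.****.*.***
*.*.*.**.***.*.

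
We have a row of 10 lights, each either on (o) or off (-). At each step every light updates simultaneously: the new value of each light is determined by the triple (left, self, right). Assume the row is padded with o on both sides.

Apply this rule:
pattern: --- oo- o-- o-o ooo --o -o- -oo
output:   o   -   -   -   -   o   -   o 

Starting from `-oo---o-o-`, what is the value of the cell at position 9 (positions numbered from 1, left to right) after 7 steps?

-

step 1: -o--oo----
step 2: ---oo--ooo
step 3: -ooo--oo--
step 4: -o---oo--o
step 5: ---ooo--oo
step 6: -ooo---oo-
step 7: -o---ooo--
position 9 holds -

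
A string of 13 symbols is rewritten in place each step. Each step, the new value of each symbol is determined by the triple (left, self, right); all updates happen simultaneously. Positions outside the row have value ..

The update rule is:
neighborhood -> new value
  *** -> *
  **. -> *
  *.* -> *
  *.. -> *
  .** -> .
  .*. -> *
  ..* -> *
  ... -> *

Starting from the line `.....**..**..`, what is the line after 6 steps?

step 1: *****.***.***
step 2: .*****.***.**
step 3: *.*****.***.*
step 4: **.*****.****
step 5: .**.*****.***
step 6: *.**.*****.**

*.**.*****.**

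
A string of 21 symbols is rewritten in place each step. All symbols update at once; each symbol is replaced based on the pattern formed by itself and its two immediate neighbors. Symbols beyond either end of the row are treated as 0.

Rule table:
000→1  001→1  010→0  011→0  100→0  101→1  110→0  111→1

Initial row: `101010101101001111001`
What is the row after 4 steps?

step 1: 010101010010010110010
step 2: 101010100100101000100
step 3: 010101001001010011001
step 4: 101010010010100100010

101010010010100100010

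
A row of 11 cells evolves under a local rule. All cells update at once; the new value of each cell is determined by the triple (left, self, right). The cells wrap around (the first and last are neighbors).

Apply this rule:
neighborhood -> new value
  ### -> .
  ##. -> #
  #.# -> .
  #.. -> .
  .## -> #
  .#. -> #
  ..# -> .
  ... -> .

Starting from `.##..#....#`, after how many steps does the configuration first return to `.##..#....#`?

1

step 1: .##..#....#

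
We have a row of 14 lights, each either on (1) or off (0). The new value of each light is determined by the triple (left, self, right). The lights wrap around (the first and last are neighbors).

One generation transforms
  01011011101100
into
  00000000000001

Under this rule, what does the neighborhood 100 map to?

0

At position 12 the neighborhood is 100; the next row has 0 there.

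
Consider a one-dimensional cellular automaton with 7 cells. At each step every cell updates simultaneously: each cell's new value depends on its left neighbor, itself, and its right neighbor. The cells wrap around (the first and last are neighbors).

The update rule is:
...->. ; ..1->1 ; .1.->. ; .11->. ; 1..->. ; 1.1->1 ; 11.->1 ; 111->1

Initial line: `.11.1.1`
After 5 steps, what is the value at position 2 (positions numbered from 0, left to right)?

1.11.1.
.1.11.1
1.1.11.
.1.1.11
1.1.1.1
position 2 holds 1

1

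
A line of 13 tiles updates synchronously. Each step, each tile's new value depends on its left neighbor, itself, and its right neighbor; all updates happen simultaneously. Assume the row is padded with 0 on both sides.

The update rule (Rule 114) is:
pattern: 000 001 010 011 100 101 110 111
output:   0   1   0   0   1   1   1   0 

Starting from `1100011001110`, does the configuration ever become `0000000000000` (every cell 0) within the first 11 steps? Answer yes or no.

no

0110101110011
1011010011101
0101101100110
1010110111011
0101011001101
1010101110110
0101010011011
1010101101101
0101010110110
1010101011011
0101010101101
step 11 is 0101010101101, still not uniform 0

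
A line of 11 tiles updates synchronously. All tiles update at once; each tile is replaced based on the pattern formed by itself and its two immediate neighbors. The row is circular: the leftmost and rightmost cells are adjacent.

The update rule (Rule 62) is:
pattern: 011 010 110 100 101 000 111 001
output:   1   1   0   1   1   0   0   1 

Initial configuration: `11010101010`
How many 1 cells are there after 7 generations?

6

10111111111
01100000000
11010000000
10111000001
01100100011
11011110110
10110001101
count of 1: 6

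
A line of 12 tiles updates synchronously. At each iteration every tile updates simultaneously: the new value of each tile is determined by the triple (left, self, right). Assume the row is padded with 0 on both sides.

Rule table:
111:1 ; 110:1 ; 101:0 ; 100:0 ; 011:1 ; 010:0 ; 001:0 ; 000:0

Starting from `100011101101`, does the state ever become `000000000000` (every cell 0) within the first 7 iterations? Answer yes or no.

no

000011101100
000011101100  (fixed point — unchanged through iteration 7)
iteration 7 is 000011101100, still not uniform 0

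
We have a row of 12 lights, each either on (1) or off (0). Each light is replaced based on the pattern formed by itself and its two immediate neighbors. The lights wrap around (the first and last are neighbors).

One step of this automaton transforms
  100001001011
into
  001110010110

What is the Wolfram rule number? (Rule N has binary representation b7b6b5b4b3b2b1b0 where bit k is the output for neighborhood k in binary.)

position 11: 111 → 0  (bit 7 = 0)
position 0: 110 → 0  (bit 6 = 0)
position 9: 101 → 1  (bit 5 = 1)
position 1: 100 → 0  (bit 4 = 0)
position 10: 011 → 1  (bit 3 = 1)
position 5: 010 → 0  (bit 2 = 0)
position 4: 001 → 1  (bit 1 = 1)
position 2: 000 → 1  (bit 0 = 1)
bits b7..b0 = 00101011 = 43

43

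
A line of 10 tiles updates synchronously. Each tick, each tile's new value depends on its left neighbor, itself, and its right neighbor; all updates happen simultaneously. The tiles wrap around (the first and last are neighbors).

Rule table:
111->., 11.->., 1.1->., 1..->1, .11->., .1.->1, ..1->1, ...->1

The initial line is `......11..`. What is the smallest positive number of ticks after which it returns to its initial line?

2

111111..11
......11..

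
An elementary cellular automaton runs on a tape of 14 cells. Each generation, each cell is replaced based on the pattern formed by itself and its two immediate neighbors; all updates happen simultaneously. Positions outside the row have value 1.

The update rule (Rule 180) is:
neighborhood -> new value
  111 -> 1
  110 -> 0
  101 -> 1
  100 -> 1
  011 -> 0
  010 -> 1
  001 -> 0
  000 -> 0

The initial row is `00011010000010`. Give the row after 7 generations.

11111110001111

generation 1: 10000111000011
generation 2: 01000010100001
generation 3: 11100011110000
generation 4: 11010001101000
generation 5: 10111000011100
generation 6: 01010100001010
generation 7: 11111110001111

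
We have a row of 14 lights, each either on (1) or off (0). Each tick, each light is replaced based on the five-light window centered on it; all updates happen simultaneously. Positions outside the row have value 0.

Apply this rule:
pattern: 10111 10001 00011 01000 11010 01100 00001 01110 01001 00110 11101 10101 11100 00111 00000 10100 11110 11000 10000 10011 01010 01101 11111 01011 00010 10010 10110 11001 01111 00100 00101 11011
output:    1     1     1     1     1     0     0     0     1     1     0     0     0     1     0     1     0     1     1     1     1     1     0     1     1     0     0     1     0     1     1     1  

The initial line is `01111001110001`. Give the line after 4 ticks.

10011110011101

11000111001111
10111100111000
11100011100110
10011110011101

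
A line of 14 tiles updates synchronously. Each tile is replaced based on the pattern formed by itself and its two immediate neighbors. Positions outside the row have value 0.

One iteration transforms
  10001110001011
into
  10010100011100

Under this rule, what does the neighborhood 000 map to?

0

At position 2 the neighborhood is 000; the next row has 0 there.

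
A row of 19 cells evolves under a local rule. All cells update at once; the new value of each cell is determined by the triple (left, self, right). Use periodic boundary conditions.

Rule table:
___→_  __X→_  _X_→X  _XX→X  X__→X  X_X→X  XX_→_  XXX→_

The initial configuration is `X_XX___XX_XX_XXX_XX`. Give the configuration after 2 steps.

_X_XXX_XXX_XX_X_X_X

_XX_X__X_XX_XX__XX_
_X_XXX_XXX_XX_X_X_X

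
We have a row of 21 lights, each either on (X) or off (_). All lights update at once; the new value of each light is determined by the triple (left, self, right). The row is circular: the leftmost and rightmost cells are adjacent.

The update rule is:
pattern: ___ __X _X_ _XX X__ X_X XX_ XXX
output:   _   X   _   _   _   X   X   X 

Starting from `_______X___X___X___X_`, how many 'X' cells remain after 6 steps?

______X___X___X___X__
_____X___X___X___X___
____X___X___X___X____
___X___X___X___X_____
__X___X___X___X______
_X___X___X___X_______
count of X: 4

4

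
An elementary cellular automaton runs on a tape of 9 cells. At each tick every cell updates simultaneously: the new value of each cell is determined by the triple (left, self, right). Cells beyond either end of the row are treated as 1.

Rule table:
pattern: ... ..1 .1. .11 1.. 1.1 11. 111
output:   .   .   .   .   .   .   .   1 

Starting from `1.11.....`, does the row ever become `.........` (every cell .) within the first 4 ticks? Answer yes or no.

tick 1: .........
all cells are . at tick 1

yes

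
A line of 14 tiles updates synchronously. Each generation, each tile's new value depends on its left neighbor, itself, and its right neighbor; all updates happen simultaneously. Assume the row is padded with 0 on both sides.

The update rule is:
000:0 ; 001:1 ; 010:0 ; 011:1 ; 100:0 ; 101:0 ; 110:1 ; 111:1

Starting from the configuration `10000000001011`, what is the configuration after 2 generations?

00000000100111

00000000010011
00000000100111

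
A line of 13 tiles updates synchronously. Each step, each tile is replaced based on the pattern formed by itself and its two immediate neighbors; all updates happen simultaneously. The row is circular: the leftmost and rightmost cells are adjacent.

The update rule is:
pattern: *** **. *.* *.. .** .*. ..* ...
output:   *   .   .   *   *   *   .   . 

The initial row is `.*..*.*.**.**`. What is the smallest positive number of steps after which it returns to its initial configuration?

step 1: .**.*.*.*..*.
step 2: .*..*.*.**.**

2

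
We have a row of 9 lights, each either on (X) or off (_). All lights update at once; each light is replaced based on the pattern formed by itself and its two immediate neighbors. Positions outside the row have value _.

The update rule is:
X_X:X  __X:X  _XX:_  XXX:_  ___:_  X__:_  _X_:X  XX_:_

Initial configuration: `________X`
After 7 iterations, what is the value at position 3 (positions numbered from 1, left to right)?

X

_______XX
______X__
_____XX__
____X____
___XX____
__X______
_XX______
position 3 holds X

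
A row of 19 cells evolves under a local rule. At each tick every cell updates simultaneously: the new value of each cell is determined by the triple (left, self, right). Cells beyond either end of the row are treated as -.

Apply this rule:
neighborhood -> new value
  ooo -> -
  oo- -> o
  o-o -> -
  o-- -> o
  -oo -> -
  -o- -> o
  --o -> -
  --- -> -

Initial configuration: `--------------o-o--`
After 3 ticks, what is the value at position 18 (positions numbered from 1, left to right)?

-

--------------o-oo-
--------------o--oo
--------------oo--o
position 18 holds -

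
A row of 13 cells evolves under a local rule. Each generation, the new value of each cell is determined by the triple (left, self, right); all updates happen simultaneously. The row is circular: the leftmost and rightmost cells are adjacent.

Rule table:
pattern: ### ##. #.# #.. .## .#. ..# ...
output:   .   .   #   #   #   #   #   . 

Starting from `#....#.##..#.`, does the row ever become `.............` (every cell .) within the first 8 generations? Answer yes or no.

##..####.####
..###...##...
.##..#.##.#..
##.#####.###.
#.##....##..#
.##.#..##.###
##.#####.##..
#.##....##.##
generation 8 is #.##....##.##, still not uniform .

no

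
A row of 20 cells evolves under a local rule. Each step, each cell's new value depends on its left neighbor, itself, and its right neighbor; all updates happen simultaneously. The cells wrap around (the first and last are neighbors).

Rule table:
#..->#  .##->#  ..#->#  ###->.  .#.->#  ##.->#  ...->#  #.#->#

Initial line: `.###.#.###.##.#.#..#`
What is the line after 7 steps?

step 1: ##.#####.###########
step 2: .###...###..........
step 3: ##.#####.###########  (repeats step 1; period 2)
step 7: ##.#####.###########

##.#####.###########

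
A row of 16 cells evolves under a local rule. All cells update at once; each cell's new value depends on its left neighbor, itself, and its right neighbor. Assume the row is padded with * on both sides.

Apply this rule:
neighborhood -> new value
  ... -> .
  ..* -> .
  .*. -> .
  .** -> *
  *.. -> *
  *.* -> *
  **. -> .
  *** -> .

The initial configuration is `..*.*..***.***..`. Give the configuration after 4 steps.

*..*.*.*..**..*.
.*..*.*.*.*.*..*
*.*..*.*.*.*.*.*
.*.*..*.*.*.*.**

.*.*..*.*.*.*.**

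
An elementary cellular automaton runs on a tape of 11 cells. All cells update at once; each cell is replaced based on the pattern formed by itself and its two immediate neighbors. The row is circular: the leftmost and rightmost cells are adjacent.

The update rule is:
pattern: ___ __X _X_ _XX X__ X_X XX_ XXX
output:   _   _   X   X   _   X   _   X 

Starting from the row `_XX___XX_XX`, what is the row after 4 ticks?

tick 1: XX____X_XX_
tick 2: X_____XXX_X
tick 3: ______XX_XX
tick 4: ______X_XX_

______X_XX_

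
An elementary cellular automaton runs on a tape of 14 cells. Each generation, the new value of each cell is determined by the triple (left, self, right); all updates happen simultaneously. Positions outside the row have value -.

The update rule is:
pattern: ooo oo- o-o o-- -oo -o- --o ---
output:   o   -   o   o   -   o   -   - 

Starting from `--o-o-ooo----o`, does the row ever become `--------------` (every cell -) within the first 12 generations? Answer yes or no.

--oooo-o-o---o
---oo-ooooo--o
-----o-ooo-o-o
-----oo-o-oooo
-------ooo-oo-
--------o-o--o
--------oooo-o
---------oo-oo
-----------o--
-----------oo-
-------------o
-------------o
generation 12 is -------------o, still not uniform -

no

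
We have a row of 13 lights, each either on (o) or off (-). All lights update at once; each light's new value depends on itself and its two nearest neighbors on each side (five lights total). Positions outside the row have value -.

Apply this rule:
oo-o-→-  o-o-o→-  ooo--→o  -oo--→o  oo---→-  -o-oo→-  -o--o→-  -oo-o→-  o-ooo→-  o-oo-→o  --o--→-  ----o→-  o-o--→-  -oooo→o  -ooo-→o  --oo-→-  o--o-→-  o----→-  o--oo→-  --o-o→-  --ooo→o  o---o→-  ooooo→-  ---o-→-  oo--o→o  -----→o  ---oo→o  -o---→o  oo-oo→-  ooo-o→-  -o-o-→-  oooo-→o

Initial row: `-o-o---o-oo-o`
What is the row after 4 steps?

step 1: ----o----o---
step 2: oo---o----o-o
step 3: -o----o------
step 4: --o----o-oooo

--o----o-oooo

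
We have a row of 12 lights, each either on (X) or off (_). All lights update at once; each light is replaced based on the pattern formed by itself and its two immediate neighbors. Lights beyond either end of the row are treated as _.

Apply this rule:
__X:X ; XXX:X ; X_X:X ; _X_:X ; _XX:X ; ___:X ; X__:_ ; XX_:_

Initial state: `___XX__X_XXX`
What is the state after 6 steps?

XXXXXX__XX__

XXXX__XXXXX_
XXX__XXXXX__
XX__XXXXX__X
X__XXXXX__XX
X_XXXXX__XX_
XXXXXX__XX__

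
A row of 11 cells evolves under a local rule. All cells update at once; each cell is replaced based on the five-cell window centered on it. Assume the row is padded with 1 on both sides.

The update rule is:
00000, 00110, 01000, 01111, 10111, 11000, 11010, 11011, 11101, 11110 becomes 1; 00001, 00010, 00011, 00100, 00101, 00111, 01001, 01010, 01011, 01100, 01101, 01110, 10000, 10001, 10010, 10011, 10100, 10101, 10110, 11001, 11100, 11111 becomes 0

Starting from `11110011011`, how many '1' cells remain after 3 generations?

4

00100010111
00010000110
10001000101
count of 1: 4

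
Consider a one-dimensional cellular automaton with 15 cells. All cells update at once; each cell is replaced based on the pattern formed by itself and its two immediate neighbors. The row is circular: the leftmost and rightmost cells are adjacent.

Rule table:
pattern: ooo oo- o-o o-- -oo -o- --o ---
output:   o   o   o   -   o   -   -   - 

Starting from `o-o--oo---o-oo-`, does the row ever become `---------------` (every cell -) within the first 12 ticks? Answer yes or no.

no

-o---oo----oooo
o----oo----oooo
o----oo----oooo  (fixed point — unchanged through tick 12)
tick 12 is o----oo----oooo, still not uniform -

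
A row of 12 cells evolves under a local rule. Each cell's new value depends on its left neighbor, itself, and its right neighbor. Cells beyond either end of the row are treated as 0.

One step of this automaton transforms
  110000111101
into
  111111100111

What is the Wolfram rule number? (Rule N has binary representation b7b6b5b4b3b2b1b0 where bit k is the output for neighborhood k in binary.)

127

position 7: 111 → 0  (bit 7 = 0)
position 1: 110 → 1  (bit 6 = 1)
position 10: 101 → 1  (bit 5 = 1)
position 2: 100 → 1  (bit 4 = 1)
position 0: 011 → 1  (bit 3 = 1)
position 11: 010 → 1  (bit 2 = 1)
position 5: 001 → 1  (bit 1 = 1)
position 3: 000 → 1  (bit 0 = 1)
bits b7..b0 = 01111111 = 127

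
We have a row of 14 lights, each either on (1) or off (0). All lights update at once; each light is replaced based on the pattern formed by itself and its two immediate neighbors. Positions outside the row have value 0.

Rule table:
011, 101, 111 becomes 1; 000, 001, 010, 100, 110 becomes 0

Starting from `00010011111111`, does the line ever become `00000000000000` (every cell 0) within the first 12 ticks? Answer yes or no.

yes

00000011111110
00000011111100
00000011111000
00000011110000
00000011100000
00000011000000
00000010000000
00000000000000
all cells are 0 at tick 8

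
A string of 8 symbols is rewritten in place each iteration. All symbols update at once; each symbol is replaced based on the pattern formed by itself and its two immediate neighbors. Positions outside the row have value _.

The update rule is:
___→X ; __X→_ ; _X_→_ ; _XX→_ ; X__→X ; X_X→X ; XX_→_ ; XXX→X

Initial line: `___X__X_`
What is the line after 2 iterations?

__X__X__

XX__X__X
__X__X__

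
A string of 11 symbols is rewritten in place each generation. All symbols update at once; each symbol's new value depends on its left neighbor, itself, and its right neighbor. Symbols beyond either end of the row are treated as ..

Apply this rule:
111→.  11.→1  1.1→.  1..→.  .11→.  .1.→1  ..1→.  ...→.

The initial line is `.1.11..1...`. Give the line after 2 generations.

.1..1..1...

generation 1: .1..1..1...
generation 2: .1..1..1...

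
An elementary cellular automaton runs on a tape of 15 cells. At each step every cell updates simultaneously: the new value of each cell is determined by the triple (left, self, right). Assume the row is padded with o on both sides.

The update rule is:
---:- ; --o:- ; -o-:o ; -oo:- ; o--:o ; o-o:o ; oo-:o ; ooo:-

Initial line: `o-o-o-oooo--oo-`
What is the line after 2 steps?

oooooo---oo--oo
-----oo---oo---

-----oo---oo---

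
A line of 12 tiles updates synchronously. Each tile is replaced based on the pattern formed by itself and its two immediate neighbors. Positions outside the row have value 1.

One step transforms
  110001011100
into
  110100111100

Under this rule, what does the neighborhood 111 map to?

At position 0 the neighborhood is 111; the next row has 1 there.

1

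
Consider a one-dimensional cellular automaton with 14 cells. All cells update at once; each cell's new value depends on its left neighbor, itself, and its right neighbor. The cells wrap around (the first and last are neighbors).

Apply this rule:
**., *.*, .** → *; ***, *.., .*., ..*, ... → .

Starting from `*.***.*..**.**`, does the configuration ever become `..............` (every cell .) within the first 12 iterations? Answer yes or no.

yes

***.**...****.
*.****...*..**
***..*......*.
*.*..........*
**...........*
.*...........*
*.............
..............
all cells are . at iteration 8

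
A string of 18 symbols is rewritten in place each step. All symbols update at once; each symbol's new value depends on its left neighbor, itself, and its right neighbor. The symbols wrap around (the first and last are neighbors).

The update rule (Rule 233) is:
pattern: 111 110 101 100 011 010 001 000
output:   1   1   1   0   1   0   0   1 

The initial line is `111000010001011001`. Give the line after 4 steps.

111011000100111001
111111010000111001
111111100110111001
111111100111111001

111111100111111001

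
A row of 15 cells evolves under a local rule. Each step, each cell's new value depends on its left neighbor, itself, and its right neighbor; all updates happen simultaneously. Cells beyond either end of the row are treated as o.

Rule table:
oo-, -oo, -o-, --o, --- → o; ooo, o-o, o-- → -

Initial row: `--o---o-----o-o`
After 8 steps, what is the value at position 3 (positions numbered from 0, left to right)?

-

step 1: -oo-ooo-ooooo-o
step 2: -oo-o-o-o---o-o
step 3: -oo-o-o-o-ooo-o
step 4: -oo-o-o-o-o-o-o
step 5: -oo-o-o-o-o-o-o  (fixed point — unchanged through step 8)
position 3 holds -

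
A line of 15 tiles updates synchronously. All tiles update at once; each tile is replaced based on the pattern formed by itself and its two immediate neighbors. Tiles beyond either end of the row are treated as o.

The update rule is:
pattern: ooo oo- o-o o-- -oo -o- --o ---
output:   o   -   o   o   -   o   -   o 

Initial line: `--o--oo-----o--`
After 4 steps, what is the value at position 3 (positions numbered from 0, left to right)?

o-oo---oooo-oo-
-o--oo--oo-o--o
ooo---o---ooo--
oo-oo-ooo--o-o-
position 3 holds o

o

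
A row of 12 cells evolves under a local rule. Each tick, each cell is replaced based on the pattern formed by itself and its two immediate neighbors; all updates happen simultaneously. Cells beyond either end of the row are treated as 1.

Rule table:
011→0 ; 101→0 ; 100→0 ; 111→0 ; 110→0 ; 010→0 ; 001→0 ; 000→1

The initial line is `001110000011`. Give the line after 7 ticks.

000000111000

000000111000
011110000010
000000111000  (repeats tick 1; period 2)
tick 7: 000000111000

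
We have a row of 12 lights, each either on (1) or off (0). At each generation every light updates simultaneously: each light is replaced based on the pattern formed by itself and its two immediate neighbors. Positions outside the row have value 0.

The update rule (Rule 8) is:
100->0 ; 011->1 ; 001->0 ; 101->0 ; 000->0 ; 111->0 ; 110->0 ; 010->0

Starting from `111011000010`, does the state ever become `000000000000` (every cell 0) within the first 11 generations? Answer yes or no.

yes

generation 1: 100010000000
generation 2: 000000000000
all cells are 0 at generation 2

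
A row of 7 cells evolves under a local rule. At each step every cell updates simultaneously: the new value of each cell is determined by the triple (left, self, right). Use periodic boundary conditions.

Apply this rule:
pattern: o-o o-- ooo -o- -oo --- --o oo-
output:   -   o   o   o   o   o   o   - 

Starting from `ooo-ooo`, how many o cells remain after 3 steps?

step 1: oo--ooo
step 2: o-ooooo
step 3: --ooooo
count of o: 5

5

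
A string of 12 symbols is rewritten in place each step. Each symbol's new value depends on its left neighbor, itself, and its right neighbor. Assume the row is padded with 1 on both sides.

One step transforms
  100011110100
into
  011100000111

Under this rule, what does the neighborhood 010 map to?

At position 9 the neighborhood is 010; the next row has 1 there.

1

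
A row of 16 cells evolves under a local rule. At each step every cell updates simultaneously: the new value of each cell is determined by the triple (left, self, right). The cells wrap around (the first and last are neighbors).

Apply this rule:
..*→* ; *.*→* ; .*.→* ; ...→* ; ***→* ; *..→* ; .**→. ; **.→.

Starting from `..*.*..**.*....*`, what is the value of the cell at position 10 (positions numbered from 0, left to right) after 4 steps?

*

*******..*******
******.**.******
*****.*..*.*****
****.******.****
position 10 holds *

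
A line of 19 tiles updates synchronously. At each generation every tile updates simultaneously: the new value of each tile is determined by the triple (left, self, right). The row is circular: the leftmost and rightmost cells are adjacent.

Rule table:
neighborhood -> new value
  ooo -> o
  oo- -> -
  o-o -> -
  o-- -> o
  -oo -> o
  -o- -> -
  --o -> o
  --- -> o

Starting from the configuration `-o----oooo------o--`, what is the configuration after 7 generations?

ooo-oooooo-ooo-oooo

o-ooooooo-oooooo-oo
--oooooo--ooooo--oo
ooooooo-oooooo-ooo-
oooooo--ooooo--oo--
ooooo-oooooo-ooo-oo
oooo--ooooo--oo--oo
ooo-oooooo-ooo-oooo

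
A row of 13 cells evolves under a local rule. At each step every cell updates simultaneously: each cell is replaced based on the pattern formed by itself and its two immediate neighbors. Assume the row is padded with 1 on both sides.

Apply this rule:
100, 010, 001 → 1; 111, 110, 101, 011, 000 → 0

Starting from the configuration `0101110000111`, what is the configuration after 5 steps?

0011111000010

0100001001000
0110011111101
0001100000000
1010010000001
0011111000010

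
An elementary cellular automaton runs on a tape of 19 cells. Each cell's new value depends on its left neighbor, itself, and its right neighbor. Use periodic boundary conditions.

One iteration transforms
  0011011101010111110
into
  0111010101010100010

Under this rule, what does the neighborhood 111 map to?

0

At position 6 the neighborhood is 111; the next row has 0 there.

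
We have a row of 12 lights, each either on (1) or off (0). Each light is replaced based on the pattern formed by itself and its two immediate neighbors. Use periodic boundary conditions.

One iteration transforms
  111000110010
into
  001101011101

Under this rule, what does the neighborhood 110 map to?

At position 2 the neighborhood is 110; the next row has 1 there.

1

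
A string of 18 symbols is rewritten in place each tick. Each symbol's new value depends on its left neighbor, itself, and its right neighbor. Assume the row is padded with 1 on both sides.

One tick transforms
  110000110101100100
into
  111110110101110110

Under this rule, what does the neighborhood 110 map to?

At position 1 the neighborhood is 110; the next row has 1 there.

1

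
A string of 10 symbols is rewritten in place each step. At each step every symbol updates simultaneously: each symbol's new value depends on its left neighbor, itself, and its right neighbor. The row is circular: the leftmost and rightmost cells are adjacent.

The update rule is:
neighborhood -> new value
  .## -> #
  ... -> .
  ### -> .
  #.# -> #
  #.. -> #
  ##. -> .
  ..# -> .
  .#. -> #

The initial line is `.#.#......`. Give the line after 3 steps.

step 1: .####.....
step 2: .#...#....
step 3: .##..##...

.##..##...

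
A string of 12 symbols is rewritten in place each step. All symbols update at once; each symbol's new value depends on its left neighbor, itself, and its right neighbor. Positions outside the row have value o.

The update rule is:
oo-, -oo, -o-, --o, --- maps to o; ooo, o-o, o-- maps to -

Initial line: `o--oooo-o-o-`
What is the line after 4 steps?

step 1: o-oo--o-o-o-
step 2: o-oo-oo-o-o-
step 3: o-oo-oo-o-o-  (fixed point — unchanged through step 4)

o-oo-oo-o-o-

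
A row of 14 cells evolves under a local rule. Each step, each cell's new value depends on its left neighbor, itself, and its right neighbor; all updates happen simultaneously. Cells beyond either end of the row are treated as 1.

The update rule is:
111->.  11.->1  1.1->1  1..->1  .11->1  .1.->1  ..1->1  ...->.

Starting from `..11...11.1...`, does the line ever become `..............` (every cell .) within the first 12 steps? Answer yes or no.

yes

step 1: 11111.111111.1
step 2: ....111....111
step 3: 1..11.11..11..
step 4: 11111111111111
step 5: ..............
all cells are . at step 5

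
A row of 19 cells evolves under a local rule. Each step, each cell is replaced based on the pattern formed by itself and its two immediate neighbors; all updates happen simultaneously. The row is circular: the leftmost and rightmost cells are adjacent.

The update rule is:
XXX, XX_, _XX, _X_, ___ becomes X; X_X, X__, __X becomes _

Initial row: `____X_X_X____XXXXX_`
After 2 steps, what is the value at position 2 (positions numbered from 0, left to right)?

X

XXX_X_X_X_XX_XXXXX_
XXX_X_X_X_XX_XXXXX_
position 2 holds X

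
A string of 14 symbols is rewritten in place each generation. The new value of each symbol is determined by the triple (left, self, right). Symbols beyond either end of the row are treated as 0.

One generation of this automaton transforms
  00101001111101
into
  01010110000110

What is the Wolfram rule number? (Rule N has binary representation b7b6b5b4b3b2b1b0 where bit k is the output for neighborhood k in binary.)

position 8: 111 → 0  (bit 7 = 0)
position 11: 110 → 1  (bit 6 = 1)
position 3: 101 → 1  (bit 5 = 1)
position 5: 100 → 1  (bit 4 = 1)
position 7: 011 → 0  (bit 3 = 0)
position 2: 010 → 0  (bit 2 = 0)
position 1: 001 → 1  (bit 1 = 1)
position 0: 000 → 0  (bit 0 = 0)
bits b7..b0 = 01110010 = 114

114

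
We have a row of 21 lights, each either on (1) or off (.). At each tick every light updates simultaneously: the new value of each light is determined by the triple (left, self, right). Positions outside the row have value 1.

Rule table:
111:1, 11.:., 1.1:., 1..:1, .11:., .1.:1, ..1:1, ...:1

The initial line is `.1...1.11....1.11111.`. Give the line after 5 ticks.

.11.111111111111111..

.11111...11111..111..
..111.111.111.11.1.11
11.1...1...1.....1..1
1..11111111111111111.
.11.111111111111111..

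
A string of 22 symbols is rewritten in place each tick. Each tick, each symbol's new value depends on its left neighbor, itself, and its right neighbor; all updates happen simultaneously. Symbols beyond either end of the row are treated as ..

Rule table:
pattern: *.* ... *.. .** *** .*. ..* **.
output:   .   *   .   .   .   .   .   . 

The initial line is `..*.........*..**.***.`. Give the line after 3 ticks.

*...*******...........
..*.........**********
*...*******...........

*...*******...........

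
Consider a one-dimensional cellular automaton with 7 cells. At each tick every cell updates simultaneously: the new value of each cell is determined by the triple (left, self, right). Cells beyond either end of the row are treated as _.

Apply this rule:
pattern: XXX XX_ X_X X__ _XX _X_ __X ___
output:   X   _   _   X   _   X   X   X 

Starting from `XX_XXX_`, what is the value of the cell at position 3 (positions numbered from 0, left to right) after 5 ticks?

_

tick 1: ____X_X
tick 2: XXXXX_X
tick 3: _XXX__X
tick 4: X_X_XXX
tick 5: X_X__X_
position 3 holds _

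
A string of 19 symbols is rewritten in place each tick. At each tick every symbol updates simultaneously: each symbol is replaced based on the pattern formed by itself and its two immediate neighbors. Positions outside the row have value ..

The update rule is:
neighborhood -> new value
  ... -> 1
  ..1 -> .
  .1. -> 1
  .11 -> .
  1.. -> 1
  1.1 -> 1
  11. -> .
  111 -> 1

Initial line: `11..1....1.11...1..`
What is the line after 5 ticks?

tick 1: ..1.1111.11..11.111
tick 2: 1.11.11.1..1...1.1.
tick 3: 11..1..111.111.1111
tick 4: ..1.11..1.1.1.1.11.
tick 5: 1.11..1.11111111..1

1.11..1.11111111..1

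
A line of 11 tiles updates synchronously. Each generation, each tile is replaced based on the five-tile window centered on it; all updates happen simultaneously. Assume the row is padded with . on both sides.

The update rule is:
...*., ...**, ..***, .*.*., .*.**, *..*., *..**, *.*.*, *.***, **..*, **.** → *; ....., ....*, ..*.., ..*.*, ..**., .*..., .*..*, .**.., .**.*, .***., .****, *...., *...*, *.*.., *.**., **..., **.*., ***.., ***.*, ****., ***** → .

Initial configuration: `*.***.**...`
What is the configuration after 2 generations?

.**..*.....
*..**......

*..**......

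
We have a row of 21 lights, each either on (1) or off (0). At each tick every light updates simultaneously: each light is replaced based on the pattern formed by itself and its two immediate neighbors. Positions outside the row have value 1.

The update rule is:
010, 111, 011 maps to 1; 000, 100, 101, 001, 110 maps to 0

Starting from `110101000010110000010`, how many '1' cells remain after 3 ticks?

tick 1: 100101000010100000010
tick 2: 000101000010100000010
tick 3: 000101000010100000010
count of 1: 5

5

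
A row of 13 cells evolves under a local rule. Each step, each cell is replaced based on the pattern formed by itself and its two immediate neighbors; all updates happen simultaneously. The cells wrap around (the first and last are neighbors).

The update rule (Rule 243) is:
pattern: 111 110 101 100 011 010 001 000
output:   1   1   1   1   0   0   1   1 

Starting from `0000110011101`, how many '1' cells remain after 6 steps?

10

1111011101110
0111101110111
1011110111011
1101111011101
1110111101110
0111011110111
count of 1: 10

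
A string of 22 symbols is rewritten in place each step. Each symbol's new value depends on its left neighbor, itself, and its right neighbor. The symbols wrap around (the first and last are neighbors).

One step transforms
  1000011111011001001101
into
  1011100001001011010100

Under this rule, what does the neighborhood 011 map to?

At position 5 the neighborhood is 011; the next row has 0 there.

0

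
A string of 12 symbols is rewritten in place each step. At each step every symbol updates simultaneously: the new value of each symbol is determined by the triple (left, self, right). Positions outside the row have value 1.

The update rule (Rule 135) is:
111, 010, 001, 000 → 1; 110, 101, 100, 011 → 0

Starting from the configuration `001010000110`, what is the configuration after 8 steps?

011010111000
000010010011
011110110101
001100000100
010001111101
010110111000
010000010011
010111110101

010111110101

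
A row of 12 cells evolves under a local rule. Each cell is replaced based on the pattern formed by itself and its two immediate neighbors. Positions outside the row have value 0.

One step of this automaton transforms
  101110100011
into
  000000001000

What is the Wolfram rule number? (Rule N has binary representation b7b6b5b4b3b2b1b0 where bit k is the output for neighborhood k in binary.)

position 3: 111 → 0  (bit 7 = 0)
position 4: 110 → 0  (bit 6 = 0)
position 1: 101 → 0  (bit 5 = 0)
position 7: 100 → 0  (bit 4 = 0)
position 2: 011 → 0  (bit 3 = 0)
position 0: 010 → 0  (bit 2 = 0)
position 9: 001 → 0  (bit 1 = 0)
position 8: 000 → 1  (bit 0 = 1)
bits b7..b0 = 00000001 = 1

1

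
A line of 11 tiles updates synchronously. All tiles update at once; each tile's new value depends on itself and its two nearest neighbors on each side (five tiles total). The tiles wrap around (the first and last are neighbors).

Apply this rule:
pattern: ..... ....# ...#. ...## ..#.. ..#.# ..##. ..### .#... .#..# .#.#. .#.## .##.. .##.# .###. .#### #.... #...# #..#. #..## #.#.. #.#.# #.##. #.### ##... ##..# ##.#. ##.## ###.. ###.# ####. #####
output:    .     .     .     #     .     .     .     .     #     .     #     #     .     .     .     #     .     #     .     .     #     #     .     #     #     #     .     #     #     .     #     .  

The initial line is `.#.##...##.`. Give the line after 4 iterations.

..#..###..#
.......##..
......#..#.
..........#

..........#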